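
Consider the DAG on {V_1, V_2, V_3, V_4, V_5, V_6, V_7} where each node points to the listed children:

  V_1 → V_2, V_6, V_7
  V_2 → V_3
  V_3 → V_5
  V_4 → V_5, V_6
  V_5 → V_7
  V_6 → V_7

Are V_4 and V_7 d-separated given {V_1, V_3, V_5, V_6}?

Yes

There are 6 undirected paths between V_4 and V_7; checking each against the conditioning set {V_1, V_3, V_5, V_6}:
  1. V_4 → V_6 → V_7 — V_6:chain[blocks] ⇒ blocked
  2. V_4 → V_6 ← V_1 → V_7 — V_6:collider[open]; V_1:fork[blocks] ⇒ blocked
  3. V_4 → V_6 ← V_1 → V_2 → V_3 → V_5 → V_7 — V_6:collider[open]; V_1:fork[blocks]; V_2:chain[open]; V_3:chain[blocks]; V_5:chain[blocks] ⇒ blocked
  4. V_4 → V_5 → V_7 — V_5:chain[blocks] ⇒ blocked
  5. V_4 → V_5 ← V_3 ← V_2 ← V_1 → V_6 → V_7 — V_5:collider[open]; V_3:chain[blocks]; V_2:chain[open]; V_1:fork[blocks]; V_6:chain[blocks] ⇒ blocked
  6. V_4 → V_5 ← V_3 ← V_2 ← V_1 → V_7 — V_5:collider[open]; V_3:chain[blocks]; V_2:chain[open]; V_1:fork[blocks] ⇒ blocked
All paths are blocked; V_4 ⊥ V_7 | {V_1, V_3, V_5, V_6} holds.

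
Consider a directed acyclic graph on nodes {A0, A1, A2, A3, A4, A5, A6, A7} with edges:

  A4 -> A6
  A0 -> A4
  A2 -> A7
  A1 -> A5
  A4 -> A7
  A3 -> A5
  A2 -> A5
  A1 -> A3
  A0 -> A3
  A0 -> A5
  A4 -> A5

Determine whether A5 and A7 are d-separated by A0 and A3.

No

There are 5 undirected paths between A5 and A7; checking each against the conditioning set {A0, A3}:
Path 1: A5 ← A4 → A7
  A4 is a fork and A4 is not conditioned on — no node blocks this path, so it is active.
Path 2: A5 ← A2 → A7
  A2 is a fork and A2 is not conditioned on — no node blocks this path, so it is active.
Path 3: A5 ← A1 → A3 ← A0 → A4 → A7
  A0 is a fork here and A0 is conditioned on, so the path is blocked at A0.
Path 4: A5 ← A3 ← A0 → A4 → A7
  A3 is a chain here and A3 is conditioned on, so the path is blocked at A3.
Path 5: A5 ← A0 → A4 → A7
  A0 is a fork here and A0 is conditioned on, so the path is blocked at A0.
At least one path is unblocked, so d-separation fails.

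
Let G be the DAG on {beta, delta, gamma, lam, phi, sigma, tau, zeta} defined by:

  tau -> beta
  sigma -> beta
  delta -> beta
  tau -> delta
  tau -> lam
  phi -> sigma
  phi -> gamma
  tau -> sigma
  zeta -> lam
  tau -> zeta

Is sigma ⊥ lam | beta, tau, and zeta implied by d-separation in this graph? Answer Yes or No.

Yes

6 paths connect sigma and lam; each must be blocked for d-separation to hold:
Path 1: sigma → beta ← delta ← tau → lam
  tau is a fork here and tau is conditioned on, so the path is blocked at tau.
Path 2: sigma → beta ← delta ← tau → zeta → lam
  tau is a fork here and tau is conditioned on, so the path is blocked at tau.
Path 3: sigma → beta ← tau → lam
  tau is a fork here and tau is conditioned on, so the path is blocked at tau.
Path 4: sigma → beta ← tau → zeta → lam
  tau is a fork here and tau is conditioned on, so the path is blocked at tau.
Path 5: sigma ← tau → lam
  tau is a fork here and tau is conditioned on, so the path is blocked at tau.
Path 6: sigma ← tau → zeta → lam
  tau is a fork here and tau is conditioned on, so the path is blocked at tau.
Every path is blocked, so sigma and lam are d-separated given {beta, tau, zeta}.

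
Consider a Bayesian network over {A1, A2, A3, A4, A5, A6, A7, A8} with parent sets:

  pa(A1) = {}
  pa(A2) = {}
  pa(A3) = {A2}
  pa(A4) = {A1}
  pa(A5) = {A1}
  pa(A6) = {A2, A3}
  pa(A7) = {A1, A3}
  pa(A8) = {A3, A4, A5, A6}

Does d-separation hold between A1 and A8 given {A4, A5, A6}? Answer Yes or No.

We examine all 5 paths between A1 and A8:
  1. A1 → A7 ← A3 → A6 → A8 — A7:collider[blocks]; A3:fork[open]; A6:chain[blocks] ⇒ blocked
  2. A1 → A7 ← A3 ← A2 → A6 → A8 — A7:collider[blocks]; A3:chain[open]; A2:fork[open]; A6:chain[blocks] ⇒ blocked
  3. A1 → A7 ← A3 → A8 — A7:collider[blocks]; A3:fork[open] ⇒ blocked
  4. A1 → A4 → A8 — A4:chain[blocks] ⇒ blocked
  5. A1 → A5 → A8 — A5:chain[blocks] ⇒ blocked
All paths are blocked; A1 ⊥ A8 | {A4, A5, A6} holds.

Yes — A1 and A8 are d-separated given {A4, A5, A6}.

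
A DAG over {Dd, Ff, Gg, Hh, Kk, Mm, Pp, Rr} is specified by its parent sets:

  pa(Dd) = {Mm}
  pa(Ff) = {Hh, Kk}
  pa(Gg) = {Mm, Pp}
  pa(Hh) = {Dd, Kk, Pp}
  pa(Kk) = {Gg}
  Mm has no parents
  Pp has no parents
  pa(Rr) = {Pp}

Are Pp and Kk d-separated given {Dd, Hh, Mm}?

No — Pp and Kk are not d-separated given {Dd, Hh, Mm}.

We examine all 6 paths between Pp and Kk:
Path 1: Pp → Gg ← Mm → Dd → Hh → Ff ← Kk
  Mm is a fork here and Mm is conditioned on, so the path is blocked at Mm.
Path 2: Pp → Gg ← Mm → Dd → Hh ← Kk
  Mm is a fork here and Mm is conditioned on, so the path is blocked at Mm.
Path 3: Pp → Gg → Kk
  Gg is a chain and Gg is not conditioned on — no node blocks this path, so it is active.
Path 4: Pp → Hh ← Dd ← Mm → Gg → Kk
  Dd is a chain here and Dd is conditioned on, so the path is blocked at Dd.
Path 5: Pp → Hh → Ff ← Kk
  Hh is a chain here and Hh is conditioned on, so the path is blocked at Hh.
Path 6: Pp → Hh ← Kk
  Hh is a collider and Hh is conditioned on, which opens it — no node blocks this path, so it is active.
Because an active path exists, Pp and Kk are not d-separated.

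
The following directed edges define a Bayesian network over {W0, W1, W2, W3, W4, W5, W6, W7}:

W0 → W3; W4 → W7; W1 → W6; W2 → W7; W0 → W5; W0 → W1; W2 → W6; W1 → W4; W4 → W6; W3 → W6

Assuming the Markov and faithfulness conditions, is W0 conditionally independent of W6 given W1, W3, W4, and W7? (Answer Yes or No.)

Yes

There are 4 undirected paths between W0 and W6; checking each against the conditioning set {W1, W3, W4, W7}:
Path 1: W0 → W1 → W4 → W6
  W1 is a chain here and W1 is conditioned on, so the path is blocked at W1.
Path 2: W0 → W1 → W4 → W7 ← W2 → W6
  W1 is a chain here and W1 is conditioned on, so the path is blocked at W1.
Path 3: W0 → W1 → W6
  W1 is a chain here and W1 is conditioned on, so the path is blocked at W1.
Path 4: W0 → W3 → W6
  W3 is a chain here and W3 is conditioned on, so the path is blocked at W3.
All paths are blocked; W0 ⊥ W6 | {W1, W3, W4, W7} holds.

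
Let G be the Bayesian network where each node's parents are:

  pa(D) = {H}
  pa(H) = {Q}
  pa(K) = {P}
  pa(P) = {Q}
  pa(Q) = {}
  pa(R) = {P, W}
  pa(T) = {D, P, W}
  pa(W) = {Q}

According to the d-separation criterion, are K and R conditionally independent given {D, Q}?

There are 5 undirected paths between K and R; checking each against the conditioning set {D, Q}:
Path 1: K ← P ← Q → H → D → T ← W → R
  Q is a fork here and Q is conditioned on, so the path is blocked at Q.
Path 2: K ← P ← Q → W → R
  Q is a fork here and Q is conditioned on, so the path is blocked at Q.
Path 3: K ← P → T ← D ← H ← Q → W → R
  T is a collider here and neither T nor any of its descendants is conditioned on, so the collider stays closed — the path is blocked at T.
Path 4: K ← P → T ← W → R
  T is a collider here and neither T nor any of its descendants is conditioned on, so the collider stays closed — the path is blocked at T.
Path 5: K ← P → R
  P is a fork and P is not conditioned on — no node blocks this path, so it is active.
At least one path is unblocked, so d-separation fails.

No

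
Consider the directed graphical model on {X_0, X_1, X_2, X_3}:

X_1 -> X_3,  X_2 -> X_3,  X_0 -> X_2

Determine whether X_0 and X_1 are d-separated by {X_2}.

There is one path between X_0 and X_1:
  1. X_0 → X_2 → X_3 ← X_1 — X_2:chain[blocks]; X_3:collider[blocks] ⇒ blocked
All paths are blocked; X_0 ⊥ X_1 | {X_2} holds.

Yes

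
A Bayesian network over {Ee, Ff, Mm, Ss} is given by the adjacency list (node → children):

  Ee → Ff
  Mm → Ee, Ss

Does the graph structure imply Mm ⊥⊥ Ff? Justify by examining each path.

No

The only undirected path from Mm to Ff is:
Path 1: Mm → Ee → Ff
  Ee is a chain and Ee is not conditioned on — no node blocks this path, so it is active.
Because an active path exists, Mm and Ff are not d-separated.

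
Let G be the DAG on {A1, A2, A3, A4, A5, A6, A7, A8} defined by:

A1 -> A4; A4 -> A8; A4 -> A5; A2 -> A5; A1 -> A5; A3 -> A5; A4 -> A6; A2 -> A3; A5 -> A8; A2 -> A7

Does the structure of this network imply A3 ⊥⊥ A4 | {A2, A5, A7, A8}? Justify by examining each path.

No

Enumerating the 6 paths from A3 to A4 and testing each for blocking by {A2, A5, A7, A8}:
  1. A3 → A5 → A8 ← A4 — A5:chain[blocks]; A8:collider[open] ⇒ blocked
  2. A3 → A5 ← A1 → A4 — A5:collider[open]; A1:fork[open] ⇒ active
  3. A3 → A5 ← A4 — A5:collider[open] ⇒ active
  4. A3 ← A2 → A5 → A8 ← A4 — A2:fork[blocks]; A5:chain[blocks]; A8:collider[open] ⇒ blocked
  5. A3 ← A2 → A5 ← A1 → A4 — A2:fork[blocks]; A5:collider[open]; A1:fork[open] ⇒ blocked
  6. A3 ← A2 → A5 ← A4 — A2:fork[blocks]; A5:collider[open] ⇒ blocked
Since the path A3 → A5 ← A1 → A4 is active, A3 and A4 are not d-separated given {A2, A5, A7, A8}.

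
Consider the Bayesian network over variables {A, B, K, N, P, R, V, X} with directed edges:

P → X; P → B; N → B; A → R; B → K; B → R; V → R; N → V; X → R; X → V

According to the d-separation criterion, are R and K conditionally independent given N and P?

We examine all 5 paths between R and K:
  1. R ← B → K — B:fork[open] ⇒ active
  2. R ← X ← P → B → K — X:chain[open]; P:fork[blocks]; B:chain[open] ⇒ blocked
  3. R ← X → V ← N → B → K — X:fork[open]; V:collider[blocks]; N:fork[blocks]; B:chain[open] ⇒ blocked
  4. R ← V ← X ← P → B → K — V:chain[open]; X:chain[open]; P:fork[blocks]; B:chain[open] ⇒ blocked
  5. R ← V ← N → B → K — V:chain[open]; N:fork[blocks]; B:chain[open] ⇒ blocked
At least one path is unblocked, so d-separation fails.

No — R and K are not d-separated given {N, P}.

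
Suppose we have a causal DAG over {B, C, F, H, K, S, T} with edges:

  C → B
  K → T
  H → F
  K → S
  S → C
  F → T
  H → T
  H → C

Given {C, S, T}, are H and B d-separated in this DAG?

Yes

Enumerating the 3 paths from H to B and testing each for blocking by {C, S, T}:
Path 1: H → T ← K → S → C → B
  S is a chain here and S is conditioned on, so the path is blocked at S.
Path 2: H → F → T ← K → S → C → B
  S is a chain here and S is conditioned on, so the path is blocked at S.
Path 3: H → C → B
  C is a chain here and C is conditioned on, so the path is blocked at C.
Every path is blocked, so H and B are d-separated given {C, S, T}.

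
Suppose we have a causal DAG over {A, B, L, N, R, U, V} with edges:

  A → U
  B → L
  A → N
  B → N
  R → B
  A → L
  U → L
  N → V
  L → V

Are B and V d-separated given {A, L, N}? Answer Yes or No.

Enumerating the 6 paths from B to V and testing each for blocking by {A, L, N}:
Path 1: B → N ← A → U → L → V
  A is a fork here and A is conditioned on, so the path is blocked at A.
Path 2: B → N ← A → L → V
  A is a fork here and A is conditioned on, so the path is blocked at A.
Path 3: B → N → V
  N is a chain here and N is conditioned on, so the path is blocked at N.
Path 4: B → L ← A → N → V
  A is a fork here and A is conditioned on, so the path is blocked at A.
Path 5: B → L → V
  L is a chain here and L is conditioned on, so the path is blocked at L.
Path 6: B → L ← U ← A → N → V
  A is a fork here and A is conditioned on, so the path is blocked at A.
All paths are blocked; B ⊥ V | {A, L, N} holds.

Yes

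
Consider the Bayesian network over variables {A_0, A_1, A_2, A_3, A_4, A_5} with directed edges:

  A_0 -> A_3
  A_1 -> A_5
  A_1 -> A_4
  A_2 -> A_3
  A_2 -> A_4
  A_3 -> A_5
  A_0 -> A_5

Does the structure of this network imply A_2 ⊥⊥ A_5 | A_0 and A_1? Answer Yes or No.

3 paths connect A_2 and A_5; each must be blocked for d-separation to hold:
Path 1: A_2 → A_3 → A_5
  A_3 is a chain and A_3 is not conditioned on — no node blocks this path, so it is active.
Path 2: A_2 → A_3 ← A_0 → A_5
  A_3 is a collider here and neither A_3 nor any of its descendants is conditioned on, so the collider stays closed — the path is blocked at A_3.
Path 3: A_2 → A_4 ← A_1 → A_5
  A_4 is a collider here and neither A_4 nor any of its descendants is conditioned on, so the collider stays closed — the path is blocked at A_4.
At least one path is unblocked, so d-separation fails.

No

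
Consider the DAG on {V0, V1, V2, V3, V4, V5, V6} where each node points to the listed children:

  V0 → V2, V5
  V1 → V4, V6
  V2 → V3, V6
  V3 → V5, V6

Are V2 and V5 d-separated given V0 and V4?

No

We examine all 3 paths between V2 and V5:
  1. V2 ← V0 → V5 — V0:fork[blocks] ⇒ blocked
  2. V2 → V6 ← V3 → V5 — V6:collider[blocks]; V3:fork[open] ⇒ blocked
  3. V2 → V3 → V5 — V3:chain[open] ⇒ active
Because an active path exists, V2 and V5 are not d-separated.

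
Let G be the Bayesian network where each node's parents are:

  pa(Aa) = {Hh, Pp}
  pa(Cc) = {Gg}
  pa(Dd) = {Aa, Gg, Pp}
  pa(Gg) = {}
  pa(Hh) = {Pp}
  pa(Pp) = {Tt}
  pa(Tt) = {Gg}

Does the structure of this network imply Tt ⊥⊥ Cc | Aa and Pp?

No

Enumerating the 4 paths from Tt to Cc and testing each for blocking by {Aa, Pp}:
Path 1: Tt ← Gg → Cc
  Gg is a fork and Gg is not conditioned on — no node blocks this path, so it is active.
Path 2: Tt → Pp → Hh → Aa → Dd ← Gg → Cc
  Pp is a chain here and Pp is conditioned on, so the path is blocked at Pp.
Path 3: Tt → Pp → Aa → Dd ← Gg → Cc
  Pp is a chain here and Pp is conditioned on, so the path is blocked at Pp.
Path 4: Tt → Pp → Dd ← Gg → Cc
  Pp is a chain here and Pp is conditioned on, so the path is blocked at Pp.
Since the path Tt ← Gg → Cc is active, Tt and Cc are not d-separated given {Aa, Pp}.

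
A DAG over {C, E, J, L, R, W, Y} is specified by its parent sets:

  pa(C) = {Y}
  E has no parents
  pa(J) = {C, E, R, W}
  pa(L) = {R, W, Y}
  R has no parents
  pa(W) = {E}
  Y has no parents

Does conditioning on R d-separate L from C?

We examine all 4 paths between L and C:
Path 1: L ← Y → C
  Y is a fork and Y is not conditioned on — no node blocks this path, so it is active.
Path 2: L ← R → J ← C
  R is a fork here and R is conditioned on, so the path is blocked at R.
Path 3: L ← W → J ← C
  J is a collider here and neither J nor any of its descendants is conditioned on, so the collider stays closed — the path is blocked at J.
Path 4: L ← W ← E → J ← C
  J is a collider here and neither J nor any of its descendants is conditioned on, so the collider stays closed — the path is blocked at J.
At least one path is unblocked, so d-separation fails.

No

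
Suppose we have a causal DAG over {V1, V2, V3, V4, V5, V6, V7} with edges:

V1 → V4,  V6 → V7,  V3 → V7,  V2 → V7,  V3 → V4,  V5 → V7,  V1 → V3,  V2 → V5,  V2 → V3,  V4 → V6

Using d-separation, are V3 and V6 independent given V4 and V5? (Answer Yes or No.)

Yes

Enumerating the 5 paths from V3 to V6 and testing each for blocking by {V4, V5}:
Path 1: V3 ← V2 → V7 ← V6
  V7 is a collider here and neither V7 nor any of its descendants is conditioned on, so the collider stays closed — the path is blocked at V7.
Path 2: V3 ← V2 → V5 → V7 ← V6
  V5 is a chain here and V5 is conditioned on, so the path is blocked at V5.
Path 3: V3 → V4 → V6
  V4 is a chain here and V4 is conditioned on, so the path is blocked at V4.
Path 4: V3 → V7 ← V6
  V7 is a collider here and neither V7 nor any of its descendants is conditioned on, so the collider stays closed — the path is blocked at V7.
Path 5: V3 ← V1 → V4 → V6
  V4 is a chain here and V4 is conditioned on, so the path is blocked at V4.
All paths are blocked; V3 ⊥ V6 | {V4, V5} holds.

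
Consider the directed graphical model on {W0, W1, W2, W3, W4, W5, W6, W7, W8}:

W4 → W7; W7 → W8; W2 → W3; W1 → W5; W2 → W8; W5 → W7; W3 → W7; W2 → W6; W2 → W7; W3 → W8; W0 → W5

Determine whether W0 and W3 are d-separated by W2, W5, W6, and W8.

We examine all 5 paths between W0 and W3:
Path 1: W0 → W5 → W7 ← W2 → W3
  W5 is a chain here and W5 is conditioned on, so the path is blocked at W5.
Path 2: W0 → W5 → W7 ← W2 → W8 ← W3
  W5 is a chain here and W5 is conditioned on, so the path is blocked at W5.
Path 3: W0 → W5 → W7 ← W3
  W5 is a chain here and W5 is conditioned on, so the path is blocked at W5.
Path 4: W0 → W5 → W7 → W8 ← W2 → W3
  W5 is a chain here and W5 is conditioned on, so the path is blocked at W5.
Path 5: W0 → W5 → W7 → W8 ← W3
  W5 is a chain here and W5 is conditioned on, so the path is blocked at W5.
All paths are blocked; W0 ⊥ W3 | {W2, W5, W6, W8} holds.

Yes — W0 and W3 are d-separated given {W2, W5, W6, W8}.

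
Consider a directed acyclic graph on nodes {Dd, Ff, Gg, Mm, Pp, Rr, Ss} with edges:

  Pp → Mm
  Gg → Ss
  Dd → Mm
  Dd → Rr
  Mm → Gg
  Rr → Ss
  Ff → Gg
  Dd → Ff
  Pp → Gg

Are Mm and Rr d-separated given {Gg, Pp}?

No

6 paths connect Mm and Rr; each must be blocked for d-separation to hold:
Path 1: Mm ← Pp → Gg ← Ff ← Dd → Rr
  Pp is a fork here and Pp is conditioned on, so the path is blocked at Pp.
Path 2: Mm ← Pp → Gg → Ss ← Rr
  Pp is a fork here and Pp is conditioned on, so the path is blocked at Pp.
Path 3: Mm → Gg ← Ff ← Dd → Rr
  Gg is a collider and Gg is conditioned on, which opens it; Ff is a chain and Ff is not conditioned on; Dd is a fork and Dd is not conditioned on — no node blocks this path, so it is active.
Path 4: Mm → Gg → Ss ← Rr
  Gg is a chain here and Gg is conditioned on, so the path is blocked at Gg.
Path 5: Mm ← Dd → Ff → Gg → Ss ← Rr
  Gg is a chain here and Gg is conditioned on, so the path is blocked at Gg.
Path 6: Mm ← Dd → Rr
  Dd is a fork and Dd is not conditioned on — no node blocks this path, so it is active.
At least one path is unblocked, so d-separation fails.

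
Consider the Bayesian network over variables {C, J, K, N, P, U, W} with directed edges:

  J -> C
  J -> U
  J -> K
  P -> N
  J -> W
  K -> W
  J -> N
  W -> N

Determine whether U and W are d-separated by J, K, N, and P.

There are 3 undirected paths between U and W; checking each against the conditioning set {J, K, N, P}:
Path 1: U ← J → W
  J is a fork here and J is conditioned on, so the path is blocked at J.
Path 2: U ← J → N ← W
  J is a fork here and J is conditioned on, so the path is blocked at J.
Path 3: U ← J → K → W
  J is a fork here and J is conditioned on, so the path is blocked at J.
Every path is blocked, so U and W are d-separated given {J, K, N, P}.

Yes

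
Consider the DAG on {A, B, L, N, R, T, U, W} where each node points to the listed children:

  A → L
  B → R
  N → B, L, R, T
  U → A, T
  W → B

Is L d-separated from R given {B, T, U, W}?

No — L and R are not d-separated given {B, T, U, W}.

Enumerating the 4 paths from L to R and testing each for blocking by {B, T, U, W}:
Path 1: L ← A ← U → T ← N → R
  U is a fork here and U is conditioned on, so the path is blocked at U.
Path 2: L ← A ← U → T ← N → B → R
  U is a fork here and U is conditioned on, so the path is blocked at U.
Path 3: L ← N → R
  N is a fork and N is not conditioned on — no node blocks this path, so it is active.
Path 4: L ← N → B → R
  B is a chain here and B is conditioned on, so the path is blocked at B.
At least one path is unblocked, so d-separation fails.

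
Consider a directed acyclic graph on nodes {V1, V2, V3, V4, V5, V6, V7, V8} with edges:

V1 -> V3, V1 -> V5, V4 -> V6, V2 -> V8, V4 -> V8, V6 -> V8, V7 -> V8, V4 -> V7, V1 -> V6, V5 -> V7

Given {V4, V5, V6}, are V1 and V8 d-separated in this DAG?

Enumerating the 6 paths from V1 to V8 and testing each for blocking by {V4, V5, V6}:
Path 1: V1 → V6 ← V4 → V8
  V4 is a fork here and V4 is conditioned on, so the path is blocked at V4.
Path 2: V1 → V6 ← V4 → V7 → V8
  V4 is a fork here and V4 is conditioned on, so the path is blocked at V4.
Path 3: V1 → V6 → V8
  V6 is a chain here and V6 is conditioned on, so the path is blocked at V6.
Path 4: V1 → V5 → V7 ← V4 → V8
  V5 is a chain here and V5 is conditioned on, so the path is blocked at V5.
Path 5: V1 → V5 → V7 ← V4 → V6 → V8
  V5 is a chain here and V5 is conditioned on, so the path is blocked at V5.
Path 6: V1 → V5 → V7 → V8
  V5 is a chain here and V5 is conditioned on, so the path is blocked at V5.
Every path is blocked, so V1 and V8 are d-separated given {V4, V5, V6}.

Yes — V1 and V8 are d-separated given {V4, V5, V6}.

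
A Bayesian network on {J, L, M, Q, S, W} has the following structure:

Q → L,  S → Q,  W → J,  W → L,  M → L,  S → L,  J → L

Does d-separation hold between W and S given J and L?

There are 4 undirected paths between W and S; checking each against the conditioning set {J, L}:
Path 1: W → L ← S
  L is a collider and L is conditioned on, which opens it — no node blocks this path, so it is active.
Path 2: W → L ← Q ← S
  L is a collider and L is conditioned on, which opens it; Q is a chain and Q is not conditioned on — no node blocks this path, so it is active.
Path 3: W → J → L ← S
  J is a chain here and J is conditioned on, so the path is blocked at J.
Path 4: W → J → L ← Q ← S
  J is a chain here and J is conditioned on, so the path is blocked at J.
Because an active path exists, W and S are not d-separated.

No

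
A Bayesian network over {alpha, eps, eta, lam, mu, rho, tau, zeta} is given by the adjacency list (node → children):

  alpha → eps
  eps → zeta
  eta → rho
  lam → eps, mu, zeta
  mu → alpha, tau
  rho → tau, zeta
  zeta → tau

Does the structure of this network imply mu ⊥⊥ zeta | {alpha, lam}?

Enumerating the 6 paths from mu to zeta and testing each for blocking by {alpha, lam}:
  1. mu ← lam → eps → zeta — lam:fork[blocks]; eps:chain[open] ⇒ blocked
  2. mu ← lam → zeta — lam:fork[blocks] ⇒ blocked
  3. mu → alpha → eps ← lam → zeta — alpha:chain[blocks]; eps:collider[blocks]; lam:fork[blocks] ⇒ blocked
  4. mu → alpha → eps → zeta — alpha:chain[blocks]; eps:chain[open] ⇒ blocked
  5. mu → tau ← zeta — tau:collider[blocks] ⇒ blocked
  6. mu → tau ← rho → zeta — tau:collider[blocks]; rho:fork[open] ⇒ blocked
Since every path is blocked, d-separation holds.

Yes — mu and zeta are d-separated given {alpha, lam}.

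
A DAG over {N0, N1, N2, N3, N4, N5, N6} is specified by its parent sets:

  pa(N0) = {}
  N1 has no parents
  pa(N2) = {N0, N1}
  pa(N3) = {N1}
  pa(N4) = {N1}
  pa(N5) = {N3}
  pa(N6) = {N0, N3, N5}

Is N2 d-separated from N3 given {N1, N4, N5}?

Enumerating the 3 paths from N2 to N3 and testing each for blocking by {N1, N4, N5}:
Path 1: N2 ← N1 → N3
  N1 is a fork here and N1 is conditioned on, so the path is blocked at N1.
Path 2: N2 ← N0 → N6 ← N5 ← N3
  N6 is a collider here and neither N6 nor any of its descendants is conditioned on, so the collider stays closed — the path is blocked at N6.
Path 3: N2 ← N0 → N6 ← N3
  N6 is a collider here and neither N6 nor any of its descendants is conditioned on, so the collider stays closed — the path is blocked at N6.
Every path is blocked, so N2 and N3 are d-separated given {N1, N4, N5}.

Yes — N2 and N3 are d-separated given {N1, N4, N5}.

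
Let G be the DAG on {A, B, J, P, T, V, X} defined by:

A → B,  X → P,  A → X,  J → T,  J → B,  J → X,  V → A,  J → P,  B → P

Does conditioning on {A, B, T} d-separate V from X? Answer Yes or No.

Yes

Enumerating the 5 paths from V to X and testing each for blocking by {A, B, T}:
  1. V → A → X — A:chain[blocks] ⇒ blocked
  2. V → A → B ← J → X — A:chain[blocks]; B:collider[open]; J:fork[open] ⇒ blocked
  3. V → A → B ← J → P ← X — A:chain[blocks]; B:collider[open]; J:fork[open]; P:collider[blocks] ⇒ blocked
  4. V → A → B → P ← X — A:chain[blocks]; B:chain[blocks]; P:collider[blocks] ⇒ blocked
  5. V → A → B → P ← J → X — A:chain[blocks]; B:chain[blocks]; P:collider[blocks]; J:fork[open] ⇒ blocked
Every path is blocked, so V and X are d-separated given {A, B, T}.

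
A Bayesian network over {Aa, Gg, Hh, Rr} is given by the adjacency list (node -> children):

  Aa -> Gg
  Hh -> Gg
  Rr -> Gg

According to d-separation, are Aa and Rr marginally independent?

Yes

There is one path between Aa and Rr:
Path 1: Aa → Gg ← Rr
  Gg is a collider here and neither Gg nor any of its descendants is conditioned on, so the collider stays closed — the path is blocked at Gg.
All paths are blocked; Aa ⊥ Rr | ∅ holds.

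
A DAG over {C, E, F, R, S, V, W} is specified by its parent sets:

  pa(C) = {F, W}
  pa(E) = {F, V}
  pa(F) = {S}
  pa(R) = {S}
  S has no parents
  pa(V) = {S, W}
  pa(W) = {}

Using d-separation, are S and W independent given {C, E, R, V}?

No — S and W are not d-separated given {C, E, R, V}.

There are 4 undirected paths between S and W; checking each against the conditioning set {C, E, R, V}:
Path 1: S → V ← W
  V is a collider and V is conditioned on, which opens it — no node blocks this path, so it is active.
Path 2: S → V → E ← F → C ← W
  V is a chain here and V is conditioned on, so the path is blocked at V.
Path 3: S → F → C ← W
  F is a chain and F is not conditioned on; C is a collider and C is conditioned on, which opens it — no node blocks this path, so it is active.
Path 4: S → F → E ← V ← W
  V is a chain here and V is conditioned on, so the path is blocked at V.
Because an active path exists, S and W are not d-separated.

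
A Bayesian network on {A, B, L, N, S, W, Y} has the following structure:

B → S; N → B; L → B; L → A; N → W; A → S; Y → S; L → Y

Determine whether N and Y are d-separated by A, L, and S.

No

There are 4 undirected paths between N and Y; checking each against the conditioning set {A, L, S}:
  1. N → B → S ← Y — B:chain[open]; S:collider[open] ⇒ active
  2. N → B → S ← A ← L → Y — B:chain[open]; S:collider[open]; A:chain[blocks]; L:fork[blocks] ⇒ blocked
  3. N → B ← L → Y — B:collider[open]; L:fork[blocks] ⇒ blocked
  4. N → B ← L → A → S ← Y — B:collider[open]; L:fork[blocks]; A:chain[blocks]; S:collider[open] ⇒ blocked
Since the path N → B → S ← Y is active, N and Y are not d-separated given {A, L, S}.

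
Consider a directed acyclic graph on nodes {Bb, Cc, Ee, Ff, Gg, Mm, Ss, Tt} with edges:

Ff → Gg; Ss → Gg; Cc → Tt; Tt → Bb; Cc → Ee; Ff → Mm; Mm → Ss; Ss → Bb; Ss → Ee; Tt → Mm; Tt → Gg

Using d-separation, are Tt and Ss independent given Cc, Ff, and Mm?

Yes — Tt and Ss are d-separated given {Cc, Ff, Mm}.

Enumerating the 6 paths from Tt to Ss and testing each for blocking by {Cc, Ff, Mm}:
Path 1: Tt → Gg ← Ss
  Gg is a collider here and neither Gg nor any of its descendants is conditioned on, so the collider stays closed — the path is blocked at Gg.
Path 2: Tt → Gg ← Ff → Mm → Ss
  Gg is a collider here and neither Gg nor any of its descendants is conditioned on, so the collider stays closed — the path is blocked at Gg.
Path 3: Tt ← Cc → Ee ← Ss
  Cc is a fork here and Cc is conditioned on, so the path is blocked at Cc.
Path 4: Tt → Bb ← Ss
  Bb is a collider here and neither Bb nor any of its descendants is conditioned on, so the collider stays closed — the path is blocked at Bb.
Path 5: Tt → Mm → Ss
  Mm is a chain here and Mm is conditioned on, so the path is blocked at Mm.
Path 6: Tt → Mm ← Ff → Gg ← Ss
  Ff is a fork here and Ff is conditioned on, so the path is blocked at Ff.
Since every path is blocked, d-separation holds.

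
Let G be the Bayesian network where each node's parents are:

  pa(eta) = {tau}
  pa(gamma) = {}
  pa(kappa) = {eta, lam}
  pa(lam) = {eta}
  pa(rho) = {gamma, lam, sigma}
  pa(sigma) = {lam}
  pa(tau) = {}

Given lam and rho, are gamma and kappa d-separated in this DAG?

Yes — gamma and kappa are d-separated given {lam, rho}.

4 paths connect gamma and kappa; each must be blocked for d-separation to hold:
  1. gamma → rho ← lam → kappa — rho:collider[open]; lam:fork[blocks] ⇒ blocked
  2. gamma → rho ← lam ← eta → kappa — rho:collider[open]; lam:chain[blocks]; eta:fork[open] ⇒ blocked
  3. gamma → rho ← sigma ← lam → kappa — rho:collider[open]; sigma:chain[open]; lam:fork[blocks] ⇒ blocked
  4. gamma → rho ← sigma ← lam ← eta → kappa — rho:collider[open]; sigma:chain[open]; lam:chain[blocks]; eta:fork[open] ⇒ blocked
Every path is blocked, so gamma and kappa are d-separated given {lam, rho}.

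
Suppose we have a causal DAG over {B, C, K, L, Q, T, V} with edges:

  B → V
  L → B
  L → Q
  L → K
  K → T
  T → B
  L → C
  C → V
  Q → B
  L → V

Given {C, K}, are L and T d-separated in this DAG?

5 paths connect L and T; each must be blocked for d-separation to hold:
Path 1: L → K → T
  K is a chain here and K is conditioned on, so the path is blocked at K.
Path 2: L → V ← B ← T
  V is a collider here and neither V nor any of its descendants is conditioned on, so the collider stays closed — the path is blocked at V.
Path 3: L → B ← T
  B is a collider here and neither B nor any of its descendants is conditioned on, so the collider stays closed — the path is blocked at B.
Path 4: L → C → V ← B ← T
  C is a chain here and C is conditioned on, so the path is blocked at C.
Path 5: L → Q → B ← T
  B is a collider here and neither B nor any of its descendants is conditioned on, so the collider stays closed — the path is blocked at B.
Every path is blocked, so L and T are d-separated given {C, K}.

Yes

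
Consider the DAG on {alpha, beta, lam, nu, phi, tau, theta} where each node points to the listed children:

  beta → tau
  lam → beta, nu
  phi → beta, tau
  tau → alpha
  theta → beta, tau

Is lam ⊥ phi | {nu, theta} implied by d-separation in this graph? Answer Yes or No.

Enumerating the 3 paths from lam to phi and testing each for blocking by {nu, theta}:
  1. lam → beta ← phi — beta:collider[blocks] ⇒ blocked
  2. lam → beta → tau ← phi — beta:chain[open]; tau:collider[blocks] ⇒ blocked
  3. lam → beta ← theta → tau ← phi — beta:collider[blocks]; theta:fork[blocks]; tau:collider[blocks] ⇒ blocked
Since every path is blocked, d-separation holds.

Yes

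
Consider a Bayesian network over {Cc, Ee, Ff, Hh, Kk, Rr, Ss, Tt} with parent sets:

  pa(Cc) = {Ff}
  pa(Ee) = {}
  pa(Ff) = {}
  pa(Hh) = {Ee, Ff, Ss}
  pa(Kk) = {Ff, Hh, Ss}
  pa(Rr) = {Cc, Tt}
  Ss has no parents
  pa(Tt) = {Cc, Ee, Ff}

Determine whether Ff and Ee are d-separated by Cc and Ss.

There are 6 undirected paths between Ff and Ee; checking each against the conditioning set {Cc, Ss}:
  1. Ff → Hh ← Ee — Hh:collider[blocks] ⇒ blocked
  2. Ff → Tt ← Ee — Tt:collider[blocks] ⇒ blocked
  3. Ff → Kk ← Hh ← Ee — Kk:collider[blocks]; Hh:chain[open] ⇒ blocked
  4. Ff → Kk ← Ss → Hh ← Ee — Kk:collider[blocks]; Ss:fork[blocks]; Hh:collider[blocks] ⇒ blocked
  5. Ff → Cc → Tt ← Ee — Cc:chain[blocks]; Tt:collider[blocks] ⇒ blocked
  6. Ff → Cc → Rr ← Tt ← Ee — Cc:chain[blocks]; Rr:collider[blocks]; Tt:chain[open] ⇒ blocked
Every path is blocked, so Ff and Ee are d-separated given {Cc, Ss}.

Yes — Ff and Ee are d-separated given {Cc, Ss}.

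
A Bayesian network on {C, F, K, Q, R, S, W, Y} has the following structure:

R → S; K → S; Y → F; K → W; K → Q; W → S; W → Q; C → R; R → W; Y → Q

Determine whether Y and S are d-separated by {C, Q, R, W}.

We examine all 6 paths between Y and S:
Path 1: Y → Q ← W → S
  W is a fork here and W is conditioned on, so the path is blocked at W.
Path 2: Y → Q ← W ← K → S
  W is a chain here and W is conditioned on, so the path is blocked at W.
Path 3: Y → Q ← W ← R → S
  W is a chain here and W is conditioned on, so the path is blocked at W.
Path 4: Y → Q ← K → W → S
  W is a chain here and W is conditioned on, so the path is blocked at W.
Path 5: Y → Q ← K → W ← R → S
  R is a fork here and R is conditioned on, so the path is blocked at R.
Path 6: Y → Q ← K → S
  Q is a collider and Q is conditioned on, which opens it; K is a fork and K is not conditioned on — no node blocks this path, so it is active.
Because an active path exists, Y and S are not d-separated.

No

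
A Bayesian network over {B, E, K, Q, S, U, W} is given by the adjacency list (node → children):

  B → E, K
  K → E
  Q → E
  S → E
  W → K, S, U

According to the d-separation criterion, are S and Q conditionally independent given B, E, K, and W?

No

Enumerating the 3 paths from S to Q and testing each for blocking by {B, E, K, W}:
  1. S → E ← Q — E:collider[open] ⇒ active
  2. S ← W → K → E ← Q — W:fork[blocks]; K:chain[blocks]; E:collider[open] ⇒ blocked
  3. S ← W → K ← B → E ← Q — W:fork[blocks]; K:collider[open]; B:fork[blocks]; E:collider[open] ⇒ blocked
At least one path is unblocked, so d-separation fails.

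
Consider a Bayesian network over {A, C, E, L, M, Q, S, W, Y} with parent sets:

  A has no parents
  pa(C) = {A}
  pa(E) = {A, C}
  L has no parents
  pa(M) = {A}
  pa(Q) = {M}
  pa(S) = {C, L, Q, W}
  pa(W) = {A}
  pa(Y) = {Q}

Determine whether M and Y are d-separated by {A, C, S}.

Enumerating the 4 paths from M to Y and testing each for blocking by {A, C, S}:
Path 1: M → Q → Y
  Q is a chain and Q is not conditioned on — no node blocks this path, so it is active.
Path 2: M ← A → E ← C → S ← Q → Y
  A is a fork here and A is conditioned on, so the path is blocked at A.
Path 3: M ← A → C → S ← Q → Y
  A is a fork here and A is conditioned on, so the path is blocked at A.
Path 4: M ← A → W → S ← Q → Y
  A is a fork here and A is conditioned on, so the path is blocked at A.
Because an active path exists, M and Y are not d-separated.

No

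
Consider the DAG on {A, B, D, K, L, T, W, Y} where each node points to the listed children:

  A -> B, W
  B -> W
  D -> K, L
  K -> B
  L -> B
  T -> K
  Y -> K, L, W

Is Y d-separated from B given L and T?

No

Enumerating the 6 paths from Y to B and testing each for blocking by {L, T}:
Path 1: Y → L ← D → K → B
  L is a collider and L is conditioned on, which opens it; D is a fork and D is not conditioned on; K is a chain and K is not conditioned on — no node blocks this path, so it is active.
Path 2: Y → L → B
  L is a chain here and L is conditioned on, so the path is blocked at L.
Path 3: Y → W ← A → B
  W is a collider here and neither W nor any of its descendants is conditioned on, so the collider stays closed — the path is blocked at W.
Path 4: Y → W ← B
  W is a collider here and neither W nor any of its descendants is conditioned on, so the collider stays closed — the path is blocked at W.
Path 5: Y → K ← D → L → B
  K is a collider here and neither K nor any of its descendants is conditioned on, so the collider stays closed — the path is blocked at K.
Path 6: Y → K → B
  K is a chain and K is not conditioned on — no node blocks this path, so it is active.
Since the path Y → L ← D → K → B is active, Y and B are not d-separated given {L, T}.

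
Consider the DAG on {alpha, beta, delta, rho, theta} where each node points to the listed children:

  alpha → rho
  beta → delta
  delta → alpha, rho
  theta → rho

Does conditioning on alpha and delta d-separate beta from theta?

Enumerating the 2 paths from beta to theta and testing each for blocking by {alpha, delta}:
Path 1: beta → delta → rho ← theta
  delta is a chain here and delta is conditioned on, so the path is blocked at delta.
Path 2: beta → delta → alpha → rho ← theta
  delta is a chain here and delta is conditioned on, so the path is blocked at delta.
Every path is blocked, so beta and theta are d-separated given {alpha, delta}.

Yes — beta and theta are d-separated given {alpha, delta}.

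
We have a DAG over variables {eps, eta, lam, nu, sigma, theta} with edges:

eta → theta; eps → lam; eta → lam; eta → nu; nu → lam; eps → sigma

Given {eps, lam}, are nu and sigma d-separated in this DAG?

Enumerating the 2 paths from nu to sigma and testing each for blocking by {eps, lam}:
Path 1: nu → lam ← eps → sigma
  eps is a fork here and eps is conditioned on, so the path is blocked at eps.
Path 2: nu ← eta → lam ← eps → sigma
  eps is a fork here and eps is conditioned on, so the path is blocked at eps.
All paths are blocked; nu ⊥ sigma | {eps, lam} holds.

Yes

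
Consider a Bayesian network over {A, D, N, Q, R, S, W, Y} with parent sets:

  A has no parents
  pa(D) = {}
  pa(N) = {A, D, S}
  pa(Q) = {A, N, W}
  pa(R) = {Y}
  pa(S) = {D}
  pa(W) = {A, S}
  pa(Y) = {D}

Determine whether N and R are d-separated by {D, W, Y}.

6 paths connect N and R; each must be blocked for d-separation to hold:
Path 1: N ← S ← D → Y → R
  D is a fork here and D is conditioned on, so the path is blocked at D.
Path 2: N ← A → Q ← W ← S ← D → Y → R
  Q is a collider here and neither Q nor any of its descendants is conditioned on, so the collider stays closed — the path is blocked at Q.
Path 3: N ← A → W ← S ← D → Y → R
  D is a fork here and D is conditioned on, so the path is blocked at D.
Path 4: N → Q ← A → W ← S ← D → Y → R
  Q is a collider here and neither Q nor any of its descendants is conditioned on, so the collider stays closed — the path is blocked at Q.
Path 5: N → Q ← W ← S ← D → Y → R
  Q is a collider here and neither Q nor any of its descendants is conditioned on, so the collider stays closed — the path is blocked at Q.
Path 6: N ← D → Y → R
  D is a fork here and D is conditioned on, so the path is blocked at D.
Since every path is blocked, d-separation holds.

Yes — N and R are d-separated given {D, W, Y}.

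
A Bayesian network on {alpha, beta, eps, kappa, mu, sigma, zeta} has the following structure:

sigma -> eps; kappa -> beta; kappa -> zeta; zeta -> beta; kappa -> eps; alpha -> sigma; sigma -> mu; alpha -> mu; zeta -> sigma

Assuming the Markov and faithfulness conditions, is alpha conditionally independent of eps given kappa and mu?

No

6 paths connect alpha and eps; each must be blocked for d-separation to hold:
Path 1: alpha → sigma ← zeta → beta ← kappa → eps
  beta is a collider here and neither beta nor any of its descendants is conditioned on, so the collider stays closed — the path is blocked at beta.
Path 2: alpha → sigma ← zeta ← kappa → eps
  kappa is a fork here and kappa is conditioned on, so the path is blocked at kappa.
Path 3: alpha → sigma → eps
  sigma is a chain and sigma is not conditioned on — no node blocks this path, so it is active.
Path 4: alpha → mu ← sigma ← zeta → beta ← kappa → eps
  beta is a collider here and neither beta nor any of its descendants is conditioned on, so the collider stays closed — the path is blocked at beta.
Path 5: alpha → mu ← sigma ← zeta ← kappa → eps
  kappa is a fork here and kappa is conditioned on, so the path is blocked at kappa.
Path 6: alpha → mu ← sigma → eps
  mu is a collider and mu is conditioned on, which opens it; sigma is a fork and sigma is not conditioned on — no node blocks this path, so it is active.
At least one path is unblocked, so d-separation fails.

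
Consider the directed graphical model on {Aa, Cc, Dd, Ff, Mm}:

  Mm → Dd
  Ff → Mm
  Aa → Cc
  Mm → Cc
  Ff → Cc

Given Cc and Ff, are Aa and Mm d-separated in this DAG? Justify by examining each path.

We examine all 2 paths between Aa and Mm:
  1. Aa → Cc ← Ff → Mm — Cc:collider[open]; Ff:fork[blocks] ⇒ blocked
  2. Aa → Cc ← Mm — Cc:collider[open] ⇒ active
At least one path is unblocked, so d-separation fails.

No — Aa and Mm are not d-separated given {Cc, Ff}.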